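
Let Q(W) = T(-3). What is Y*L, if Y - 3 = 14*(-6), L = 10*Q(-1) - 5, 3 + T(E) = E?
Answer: 5265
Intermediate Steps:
T(E) = -3 + E
Q(W) = -6 (Q(W) = -3 - 3 = -6)
L = -65 (L = 10*(-6) - 5 = -60 - 5 = -65)
Y = -81 (Y = 3 + 14*(-6) = 3 - 84 = -81)
Y*L = -81*(-65) = 5265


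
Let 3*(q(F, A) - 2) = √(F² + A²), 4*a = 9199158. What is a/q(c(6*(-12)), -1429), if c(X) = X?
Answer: -41396211/2047189 + 68993685*√81889/4094378 ≈ 4801.9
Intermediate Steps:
a = 4599579/2 (a = (¼)*9199158 = 4599579/2 ≈ 2.2998e+6)
q(F, A) = 2 + √(A² + F²)/3 (q(F, A) = 2 + √(F² + A²)/3 = 2 + √(A² + F²)/3)
a/q(c(6*(-12)), -1429) = 4599579/(2*(2 + √((-1429)² + (6*(-12))²)/3)) = 4599579/(2*(2 + √(2042041 + (-72)²)/3)) = 4599579/(2*(2 + √(2042041 + 5184)/3)) = 4599579/(2*(2 + √2047225/3)) = 4599579/(2*(2 + (5*√81889)/3)) = 4599579/(2*(2 + 5*√81889/3))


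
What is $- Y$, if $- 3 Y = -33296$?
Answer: $- \frac{33296}{3} \approx -11099.0$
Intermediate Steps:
$Y = \frac{33296}{3}$ ($Y = \left(- \frac{1}{3}\right) \left(-33296\right) = \frac{33296}{3} \approx 11099.0$)
$- Y = \left(-1\right) \frac{33296}{3} = - \frac{33296}{3}$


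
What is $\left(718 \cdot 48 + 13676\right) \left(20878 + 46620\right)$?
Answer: $3249353720$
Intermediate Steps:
$\left(718 \cdot 48 + 13676\right) \left(20878 + 46620\right) = \left(34464 + 13676\right) 67498 = 48140 \cdot 67498 = 3249353720$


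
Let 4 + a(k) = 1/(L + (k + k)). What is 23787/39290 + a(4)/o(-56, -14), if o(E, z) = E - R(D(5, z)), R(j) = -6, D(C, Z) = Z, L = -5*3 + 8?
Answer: 65361/98225 ≈ 0.66542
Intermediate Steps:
L = -7 (L = -15 + 8 = -7)
a(k) = -4 + 1/(-7 + 2*k) (a(k) = -4 + 1/(-7 + (k + k)) = -4 + 1/(-7 + 2*k))
o(E, z) = 6 + E (o(E, z) = E - 1*(-6) = E + 6 = 6 + E)
23787/39290 + a(4)/o(-56, -14) = 23787/39290 + ((29 - 8*4)/(-7 + 2*4))/(6 - 56) = 23787*(1/39290) + ((29 - 32)/(-7 + 8))/(-50) = 23787/39290 + (-3/1)*(-1/50) = 23787/39290 + (1*(-3))*(-1/50) = 23787/39290 - 3*(-1/50) = 23787/39290 + 3/50 = 65361/98225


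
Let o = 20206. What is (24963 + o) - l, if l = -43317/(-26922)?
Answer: 405332167/8974 ≈ 45167.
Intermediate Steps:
l = 14439/8974 (l = -43317*(-1/26922) = 14439/8974 ≈ 1.6090)
(24963 + o) - l = (24963 + 20206) - 1*14439/8974 = 45169 - 14439/8974 = 405332167/8974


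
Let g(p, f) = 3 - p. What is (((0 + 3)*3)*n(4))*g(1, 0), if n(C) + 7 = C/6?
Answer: -114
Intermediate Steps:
n(C) = -7 + C/6
(((0 + 3)*3)*n(4))*g(1, 0) = (((0 + 3)*3)*(-7 + (⅙)*4))*(3 - 1*1) = ((3*3)*(-7 + ⅔))*(3 - 1) = (9*(-19/3))*2 = -57*2 = -114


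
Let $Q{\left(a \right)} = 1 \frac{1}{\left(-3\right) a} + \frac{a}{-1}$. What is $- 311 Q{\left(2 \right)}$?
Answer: $\frac{4043}{6} \approx 673.83$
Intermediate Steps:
$Q{\left(a \right)} = - a - \frac{1}{3 a}$ ($Q{\left(a \right)} = 1 \left(- \frac{1}{3 a}\right) + a \left(-1\right) = - \frac{1}{3 a} - a = - a - \frac{1}{3 a}$)
$- 311 Q{\left(2 \right)} = - 311 \left(\left(-1\right) 2 - \frac{1}{3 \cdot 2}\right) = - 311 \left(-2 - \frac{1}{6}\right) = \left(-311\right) \left(- \frac{13}{6}\right) = \frac{4043}{6}$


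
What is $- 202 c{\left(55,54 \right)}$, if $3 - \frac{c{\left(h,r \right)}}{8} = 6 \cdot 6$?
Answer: $53328$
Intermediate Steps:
$c{\left(h,r \right)} = -264$ ($c{\left(h,r \right)} = 24 - 8 \cdot 6 \cdot 6 = 24 - 288 = -264$)
$- 202 c{\left(55,54 \right)} = \left(-202\right) \left(-264\right) = 53328$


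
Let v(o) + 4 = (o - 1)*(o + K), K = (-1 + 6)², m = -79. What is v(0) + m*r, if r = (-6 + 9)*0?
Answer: -29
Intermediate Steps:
K = 25 (K = 5² = 25)
r = 0 (r = 3*0 = 0)
v(o) = -4 + (-1 + o)*(25 + o) (v(o) = -4 + (o - 1)*(o + 25) = -4 + (-1 + o)*(25 + o))
v(0) + m*r = (-29 + 0² + 24*0) - 79*0 = (-29 + 0 + 0) + 0 = -29 + 0 = -29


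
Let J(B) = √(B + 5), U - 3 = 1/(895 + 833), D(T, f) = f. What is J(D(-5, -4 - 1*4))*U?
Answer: 5185*I*√3/1728 ≈ 5.1972*I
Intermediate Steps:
U = 5185/1728 (U = 3 + 1/(895 + 833) = 3 + 1/1728 = 5185/1728 ≈ 3.0006)
J(B) = √(5 + B)
J(D(-5, -4 - 1*4))*U = √(5 + (-4 - 1*4))*(5185/1728) = √(5 + (-4 - 4))*(5185/1728) = √(5 - 8)*(5185/1728) = √(-3)*(5185/1728) = (I*√3)*(5185/1728) = 5185*I*√3/1728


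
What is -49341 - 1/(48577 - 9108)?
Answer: -1947439930/39469 ≈ -49341.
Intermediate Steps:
-49341 - 1/(48577 - 9108) = -49341 - 1/39469 = -1947439930/39469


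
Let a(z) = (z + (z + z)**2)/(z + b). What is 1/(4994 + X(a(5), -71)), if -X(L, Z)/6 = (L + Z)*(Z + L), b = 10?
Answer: -1/19582 ≈ -5.1067e-5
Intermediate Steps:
a(z) = (z + 4*z**2)/(10 + z) (a(z) = (z + (z + z)**2)/(z + 10) = (z + (2*z)**2)/(10 + z) = (z + 4*z**2)/(10 + z))
X(L, Z) = -6*(L + Z)**2 (X(L, Z) = -6*(L + Z)*(Z + L) = -6*(L + Z)*(L + Z) = -6*(L + Z)**2)
1/(4994 + X(a(5), -71)) = 1/(4994 - 6*(5*(1 + 4*5)/(10 + 5) - 71)**2) = 1/(4994 - 6*(5*(1 + 20)/15 - 71)**2) = 1/(4994 - 6*(5*(1/15)*21 - 71)**2) = 1/(4994 - 6*(7 - 71)**2) = 1/(4994 - 6*(-64)**2) = 1/(4994 - 6*4096) = 1/(4994 - 24576) = 1/(-19582) = -1/19582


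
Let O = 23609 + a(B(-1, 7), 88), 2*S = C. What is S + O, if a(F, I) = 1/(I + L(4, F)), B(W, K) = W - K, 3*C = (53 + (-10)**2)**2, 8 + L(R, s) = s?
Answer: 1980757/72 ≈ 27511.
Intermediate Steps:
L(R, s) = -8 + s
C = 7803 (C = (53 + (-10)**2)**2/3 = (53 + 100)**2/3 = (1/3)*153**2 = (1/3)*23409 = 7803)
a(F, I) = 1/(-8 + F + I) (a(F, I) = 1/(I + (-8 + F)) = 1/(-8 + F + I))
S = 7803/2 (S = (1/2)*7803 = 7803/2 ≈ 3901.5)
O = 1699849/72 (O = 23609 + 1/(-8 + (-1 - 1*7) + 88) = 23609 + 1/(-8 + (-1 - 7) + 88) = 23609 + 1/(-8 - 8 + 88) = 23609 + 1/72 = 1699849/72 ≈ 23609.)
S + O = 7803/2 + 1699849/72 = 1980757/72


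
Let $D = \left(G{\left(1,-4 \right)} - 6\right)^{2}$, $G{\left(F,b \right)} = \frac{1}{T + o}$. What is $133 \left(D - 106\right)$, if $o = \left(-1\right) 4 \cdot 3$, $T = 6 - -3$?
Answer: $- \frac{78869}{9} \approx -8763.2$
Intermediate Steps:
$T = 9$ ($T = 6 + 3 = 9$)
$o = -12$ ($o = \left(-4\right) 3 = -12$)
$G{\left(F,b \right)} = - \frac{1}{3}$ ($G{\left(F,b \right)} = \frac{1}{9 - 12} = \frac{1}{-3} = - \frac{1}{3}$)
$D = \frac{361}{9}$ ($D = \left(- \frac{1}{3} - 6\right)^{2} = \left(- \frac{19}{3}\right)^{2} = \frac{361}{9} \approx 40.111$)
$133 \left(D - 106\right) = 133 \left(\frac{361}{9} - 106\right) = 133 \left(- \frac{593}{9}\right) = - \frac{78869}{9}$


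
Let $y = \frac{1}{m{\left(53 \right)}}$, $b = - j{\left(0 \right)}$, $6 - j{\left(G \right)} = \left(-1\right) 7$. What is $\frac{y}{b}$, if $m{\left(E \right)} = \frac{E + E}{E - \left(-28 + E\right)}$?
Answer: $- \frac{14}{689} \approx -0.020319$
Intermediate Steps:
$j{\left(G \right)} = 13$ ($j{\left(G \right)} = 6 - \left(-1\right) 7 = 6 - -7 = 6 + 7 = 13$)
$m{\left(E \right)} = \frac{E}{14}$ ($m{\left(E \right)} = \frac{2 E}{28} = 2 E \frac{1}{28} = \frac{E}{14}$)
$b = -13$ ($b = \left(-1\right) 13 = -13$)
$y = \frac{14}{53}$ ($y = \frac{1}{\frac{1}{14} \cdot 53} = \frac{1}{\frac{53}{14}} = \frac{14}{53} \approx 0.26415$)
$\frac{y}{b} = \frac{14}{53 \left(-13\right)} = \frac{14}{53} \left(- \frac{1}{13}\right) = - \frac{14}{689}$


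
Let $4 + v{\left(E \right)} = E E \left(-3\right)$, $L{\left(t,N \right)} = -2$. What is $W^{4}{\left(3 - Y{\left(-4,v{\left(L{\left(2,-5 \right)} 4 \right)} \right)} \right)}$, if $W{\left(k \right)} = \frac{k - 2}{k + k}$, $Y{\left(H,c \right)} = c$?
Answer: $\frac{1506138481}{25091827216} \approx 0.060025$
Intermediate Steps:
$v{\left(E \right)} = -4 - 3 E^{2}$ ($v{\left(E \right)} = -4 + E E \left(-3\right) = -4 + E^{2} \left(-3\right) = -4 - 3 E^{2}$)
$W{\left(k \right)} = \frac{-2 + k}{2 k}$
$W^{4}{\left(3 - Y{\left(-4,v{\left(L{\left(2,-5 \right)} 4 \right)} \right)} \right)} = \left(\frac{-2 + \left(3 - \left(-4 - 3 \left(\left(-2\right) 4\right)^{2}\right)\right)}{2 \left(3 - \left(-4 - 3 \left(\left(-2\right) 4\right)^{2}\right)\right)}\right)^{4} = \left(\frac{-2 + \left(3 - \left(-4 - 3 \left(-8\right)^{2}\right)\right)}{2 \left(3 - \left(-4 - 3 \left(-8\right)^{2}\right)\right)}\right)^{4} = \left(\frac{-2 + \left(3 - \left(-4 - 192\right)\right)}{2 \left(3 - \left(-4 - 192\right)\right)}\right)^{4} = \left(\frac{-2 + \left(3 - -196\right)}{2 \left(3 - -196\right)}\right)^{4} = \left(\frac{-2 + \left(3 + 196\right)}{2 \left(3 + 196\right)}\right)^{4} = \left(\frac{-2 + 199}{2 \cdot 199}\right)^{4} = \left(\frac{1}{2} \cdot \frac{1}{199} \cdot 197\right)^{4} = \left(\frac{197}{398}\right)^{4} = \frac{1506138481}{25091827216}$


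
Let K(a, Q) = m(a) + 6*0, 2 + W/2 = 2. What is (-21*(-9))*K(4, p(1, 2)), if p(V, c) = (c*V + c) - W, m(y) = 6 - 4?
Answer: 378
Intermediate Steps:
W = 0 (W = -4 + 2*2 = -4 + 4 = 0)
m(y) = 2
p(V, c) = c + V*c (p(V, c) = (c*V + c) - 1*0 = (V*c + c) + 0 = (c + V*c) + 0 = c + V*c)
K(a, Q) = 2 (K(a, Q) = 2 + 6*0 = 2 + 0 = 2)
(-21*(-9))*K(4, p(1, 2)) = -21*(-9)*2 = 189*2 = 378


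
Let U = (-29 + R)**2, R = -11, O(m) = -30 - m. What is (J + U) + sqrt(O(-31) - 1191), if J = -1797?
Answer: -197 + I*sqrt(1190) ≈ -197.0 + 34.496*I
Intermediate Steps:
U = 1600 (U = (-29 - 11)**2 = (-40)**2 = 1600)
(J + U) + sqrt(O(-31) - 1191) = (-1797 + 1600) + sqrt((-30 - 1*(-31)) - 1191) = -197 + sqrt((-30 + 31) - 1191) = -197 + sqrt(1 - 1191) = -197 + sqrt(-1190) = -197 + I*sqrt(1190)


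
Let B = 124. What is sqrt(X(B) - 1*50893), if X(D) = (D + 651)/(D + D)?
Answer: I*sqrt(814238)/4 ≈ 225.59*I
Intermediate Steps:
X(D) = (651 + D)/(2*D) (X(D) = (651 + D)/((2*D)) = (651 + D)*(1/(2*D)) = (651 + D)/(2*D))
sqrt(X(B) - 1*50893) = sqrt((1/2)*(651 + 124)/124 - 1*50893) = sqrt((1/2)*(1/124)*775 - 50893) = sqrt(25/8 - 50893) = sqrt(-407119/8) = I*sqrt(814238)/4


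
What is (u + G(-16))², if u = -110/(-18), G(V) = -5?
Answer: 100/81 ≈ 1.2346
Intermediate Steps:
u = 55/9 (u = -110*(-1/18) = 55/9 ≈ 6.1111)
(u + G(-16))² = (55/9 - 5)² = (10/9)² = 100/81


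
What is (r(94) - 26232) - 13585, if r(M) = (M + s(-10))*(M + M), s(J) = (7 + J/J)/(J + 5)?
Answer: -112229/5 ≈ -22446.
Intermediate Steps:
s(J) = 8/(5 + J) (s(J) = (7 + 1)/(5 + J) = 8/(5 + J))
r(M) = 2*M*(-8/5 + M) (r(M) = (M + 8/(5 - 10))*(M + M) = (M + 8/(-5))*(2*M) = (M + 8*(-⅕))*(2*M) = (M - 8/5)*(2*M) = (-8/5 + M)*(2*M) = 2*M*(-8/5 + M))
(r(94) - 26232) - 13585 = ((⅖)*94*(-8 + 5*94) - 26232) - 13585 = ((⅖)*94*(-8 + 470) - 26232) - 13585 = ((⅖)*94*462 - 26232) - 13585 = (86856/5 - 26232) - 13585 = -44304/5 - 13585 = -112229/5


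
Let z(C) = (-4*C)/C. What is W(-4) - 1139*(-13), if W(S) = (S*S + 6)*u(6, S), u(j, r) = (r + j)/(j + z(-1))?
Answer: 14829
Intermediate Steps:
z(C) = -4
u(j, r) = (j + r)/(-4 + j) (u(j, r) = (r + j)/(j - 4) = (j + r)/(-4 + j))
W(S) = (3 + S/2)*(6 + S²) (W(S) = (S*S + 6)*((6 + S)/(-4 + 6)) = (S² + 6)*((6 + S)/2) = (6 + S²)*((6 + S)/2) = (6 + S²)*(3 + S/2) = (3 + S/2)*(6 + S²))
W(-4) - 1139*(-13) = (6 - 4)*(6 + (-4)²)/2 - 1139*(-13) = (½)*2*(6 + 16) + 14807 = (½)*2*22 + 14807 = 22 + 14807 = 14829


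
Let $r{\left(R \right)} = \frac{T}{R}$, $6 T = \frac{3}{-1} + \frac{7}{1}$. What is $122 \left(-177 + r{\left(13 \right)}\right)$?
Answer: $- \frac{841922}{39} \approx -21588.0$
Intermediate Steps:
$T = \frac{2}{3}$ ($T = \frac{\frac{3}{-1} + \frac{7}{1}}{6} = \frac{3 \left(-1\right) + 7 \cdot 1}{6} = \frac{-3 + 7}{6} = \frac{1}{6} \cdot 4 = \frac{2}{3} \approx 0.66667$)
$r{\left(R \right)} = \frac{2}{3 R}$
$122 \left(-177 + r{\left(13 \right)}\right) = 122 \left(-177 + \frac{2}{3 \cdot 13}\right) = 122 \left(-177 + \frac{2}{3} \cdot \frac{1}{13}\right) = 122 \left(-177 + \frac{2}{39}\right) = 122 \left(- \frac{6901}{39}\right) = - \frac{841922}{39}$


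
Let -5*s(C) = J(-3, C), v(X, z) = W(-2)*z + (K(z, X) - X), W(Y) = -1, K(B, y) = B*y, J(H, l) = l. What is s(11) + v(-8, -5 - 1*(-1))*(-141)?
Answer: -31031/5 ≈ -6206.2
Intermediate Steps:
v(X, z) = -X - z + X*z (v(X, z) = -z + (z*X - X) = -z + (X*z - X) = -z + (-X + X*z) = -X - z + X*z)
s(C) = -C/5
s(11) + v(-8, -5 - 1*(-1))*(-141) = -⅕*11 + (-1*(-8) - (-5 - 1*(-1)) - 8*(-5 - 1*(-1)))*(-141) = -11/5 + (8 - (-5 + 1) - 8*(-5 + 1))*(-141) = -11/5 + (8 - 1*(-4) - 8*(-4))*(-141) = -11/5 + (8 + 4 + 32)*(-141) = -11/5 + 44*(-141) = -11/5 - 6204 = -31031/5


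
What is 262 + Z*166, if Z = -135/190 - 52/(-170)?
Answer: 314649/1615 ≈ 194.83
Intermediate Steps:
Z = -1307/3230 (Z = -135*1/190 - 52*(-1/170) = -27/38 + 26/85 = -1307/3230 ≈ -0.40464)
262 + Z*166 = 262 - 1307/3230*166 = 262 - 108481/1615 = 314649/1615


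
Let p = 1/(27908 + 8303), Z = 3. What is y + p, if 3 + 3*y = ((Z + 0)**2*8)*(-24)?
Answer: -20893746/36211 ≈ -577.00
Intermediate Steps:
p = 1/36211 ≈ 2.7616e-5
y = -577 (y = -1 + (((3 + 0)**2*8)*(-24))/3 = -1 + ((3**2*8)*(-24))/3 = -1 + ((9*8)*(-24))/3 = -1 + (72*(-24))/3 = -1 + (1/3)*(-1728) = -1 - 576 = -577)
y + p = -577 + 1/36211 = -20893746/36211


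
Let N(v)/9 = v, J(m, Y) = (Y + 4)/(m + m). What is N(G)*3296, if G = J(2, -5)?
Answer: -7416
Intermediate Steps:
J(m, Y) = (4 + Y)/(2*m) (J(m, Y) = (4 + Y)/((2*m)) = (4 + Y)*(1/(2*m)) = (4 + Y)/(2*m))
G = -1/4 (G = (1/2)*(4 - 5)/2 = (1/2)*(1/2)*(-1) = -1/4 ≈ -0.25000)
N(v) = 9*v
N(G)*3296 = (9*(-1/4))*3296 = -9/4*3296 = -7416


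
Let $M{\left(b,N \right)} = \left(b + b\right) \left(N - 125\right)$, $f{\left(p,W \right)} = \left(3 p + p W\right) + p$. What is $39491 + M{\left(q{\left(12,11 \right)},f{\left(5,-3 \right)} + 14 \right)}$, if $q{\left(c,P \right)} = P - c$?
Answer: $39703$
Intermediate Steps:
$f{\left(p,W \right)} = 4 p + W p$ ($f{\left(p,W \right)} = \left(3 p + W p\right) + p = 4 p + W p$)
$M{\left(b,N \right)} = 2 b \left(-125 + N\right)$
$39491 + M{\left(q{\left(12,11 \right)},f{\left(5,-3 \right)} + 14 \right)} = 39491 + 2 \left(11 - 12\right) \left(-125 + \left(5 \left(4 - 3\right) + 14\right)\right) = 39491 + 2 \left(11 - 12\right) \left(-125 + \left(5 \cdot 1 + 14\right)\right) = 39491 + 2 \left(-1\right) \left(-125 + \left(5 + 14\right)\right) = 39491 + 2 \left(-1\right) \left(-125 + 19\right) = 39491 + 2 \left(-1\right) \left(-106\right) = 39491 + 212 = 39703$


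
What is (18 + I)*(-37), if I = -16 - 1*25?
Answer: 851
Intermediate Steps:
I = -41 (I = -16 - 25 = -41)
(18 + I)*(-37) = (18 - 41)*(-37) = -23*(-37) = 851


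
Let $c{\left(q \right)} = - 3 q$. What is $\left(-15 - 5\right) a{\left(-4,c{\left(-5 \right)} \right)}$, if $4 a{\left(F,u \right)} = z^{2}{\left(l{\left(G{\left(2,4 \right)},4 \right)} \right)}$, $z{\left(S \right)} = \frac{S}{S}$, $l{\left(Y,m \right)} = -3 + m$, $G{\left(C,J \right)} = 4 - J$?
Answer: $-5$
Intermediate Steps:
$z{\left(S \right)} = 1$
$a{\left(F,u \right)} = \frac{1}{4}$ ($a{\left(F,u \right)} = \frac{1^{2}}{4} = \frac{1}{4} \cdot 1 = \frac{1}{4}$)
$\left(-15 - 5\right) a{\left(-4,c{\left(-5 \right)} \right)} = \left(-15 - 5\right) \frac{1}{4} = \left(-20\right) \frac{1}{4} = -5$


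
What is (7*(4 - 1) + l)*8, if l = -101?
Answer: -640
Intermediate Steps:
(7*(4 - 1) + l)*8 = (7*(4 - 1) - 101)*8 = (7*3 - 101)*8 = (21 - 101)*8 = -80*8 = -640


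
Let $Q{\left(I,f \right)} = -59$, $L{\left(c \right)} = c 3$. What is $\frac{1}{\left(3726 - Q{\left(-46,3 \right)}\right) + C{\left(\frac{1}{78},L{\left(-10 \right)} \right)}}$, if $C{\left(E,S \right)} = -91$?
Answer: $\frac{1}{3694} \approx 0.00027071$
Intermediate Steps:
$L{\left(c \right)} = 3 c$
$\frac{1}{\left(3726 - Q{\left(-46,3 \right)}\right) + C{\left(\frac{1}{78},L{\left(-10 \right)} \right)}} = \frac{1}{\left(3726 - -59\right) - 91} = \frac{1}{\left(3726 + 59\right) - 91} = \frac{1}{3785 - 91} = \frac{1}{3694}$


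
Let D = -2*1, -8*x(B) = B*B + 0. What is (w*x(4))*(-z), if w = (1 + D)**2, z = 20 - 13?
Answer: 14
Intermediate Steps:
x(B) = -B**2/8 (x(B) = -(B*B + 0)/8 = -(B**2 + 0)/8 = -B**2/8)
D = -2
z = 7
w = 1 (w = (1 - 2)**2 = (-1)**2 = 1)
(w*x(4))*(-z) = (1*(-1/8*4**2))*(-1*7) = (1*(-1/8*16))*(-7) = (1*(-2))*(-7) = -2*(-7) = 14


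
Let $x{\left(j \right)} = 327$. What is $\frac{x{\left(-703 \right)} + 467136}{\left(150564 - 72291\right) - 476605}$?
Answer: $- \frac{467463}{398332} \approx -1.1736$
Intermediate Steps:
$\frac{x{\left(-703 \right)} + 467136}{\left(150564 - 72291\right) - 476605} = \frac{327 + 467136}{\left(150564 - 72291\right) - 476605} = \frac{467463}{\left(150564 - 72291\right) - 476605} = \frac{467463}{78273 - 476605} = \frac{467463}{-398332} = 467463 \left(- \frac{1}{398332}\right) = - \frac{467463}{398332}$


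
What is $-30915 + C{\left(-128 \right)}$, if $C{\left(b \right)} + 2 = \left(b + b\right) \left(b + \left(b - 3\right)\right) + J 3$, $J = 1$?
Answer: $35390$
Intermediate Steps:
$C{\left(b \right)} = 1 + 2 b \left(-3 + 2 b\right)$ ($C{\left(b \right)} = -2 + \left(\left(b + b\right) \left(b + \left(b - 3\right)\right) + 1 \cdot 3\right) = -2 + \left(2 b \left(b + \left(b - 3\right)\right) + 3\right) = -2 + \left(2 b \left(b + \left(-3 + b\right)\right) + 3\right) = -2 + \left(2 b \left(-3 + 2 b\right) + 3\right) = -2 + \left(3 + 2 b \left(-3 + 2 b\right)\right) = 1 + 2 b \left(-3 + 2 b\right)$)
$-30915 + C{\left(-128 \right)} = -30915 + \left(1 - -768 + 4 \left(-128\right)^{2}\right) = -30915 + \left(1 + 768 + 4 \cdot 16384\right) = -30915 + \left(1 + 768 + 65536\right) = -30915 + 66305 = 35390$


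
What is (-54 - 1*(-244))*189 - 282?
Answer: 35628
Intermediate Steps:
(-54 - 1*(-244))*189 - 282 = (-54 + 244)*189 - 282 = 190*189 - 282 = 35910 - 282 = 35628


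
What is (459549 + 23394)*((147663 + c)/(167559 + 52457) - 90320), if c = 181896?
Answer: -9596809339576023/220016 ≈ -4.3619e+10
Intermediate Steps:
(459549 + 23394)*((147663 + c)/(167559 + 52457) - 90320) = (459549 + 23394)*((147663 + 181896)/(167559 + 52457) - 90320) = 482943*(329559/220016 - 90320) = 482943*(-19871515561/220016) = -9596809339576023/220016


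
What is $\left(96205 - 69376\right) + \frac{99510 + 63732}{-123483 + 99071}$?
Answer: $\frac{327393153}{12206} \approx 26822.0$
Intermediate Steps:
$\left(96205 - 69376\right) + \frac{99510 + 63732}{-123483 + 99071} = 26829 + \frac{163242}{-24412} = 26829 + 163242 \left(- \frac{1}{24412}\right) = 26829 - \frac{81621}{12206} = \frac{327393153}{12206}$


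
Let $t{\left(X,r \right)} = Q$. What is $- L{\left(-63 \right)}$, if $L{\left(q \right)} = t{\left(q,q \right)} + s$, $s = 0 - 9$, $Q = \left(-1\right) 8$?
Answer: $17$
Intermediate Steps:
$Q = -8$
$t{\left(X,r \right)} = -8$
$s = -9$ ($s = 0 - 9 = -9$)
$L{\left(q \right)} = -17$ ($L{\left(q \right)} = -8 - 9 = -17$)
$- L{\left(-63 \right)} = \left(-1\right) \left(-17\right) = 17$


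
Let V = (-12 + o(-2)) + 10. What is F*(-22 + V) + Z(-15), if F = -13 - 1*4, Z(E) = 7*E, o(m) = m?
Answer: 337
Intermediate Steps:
F = -17 (F = -13 - 4 = -17)
V = -4 (V = (-12 - 2) + 10 = -14 + 10 = -4)
F*(-22 + V) + Z(-15) = -17*(-22 - 4) + 7*(-15) = -17*(-26) - 105 = 442 - 105 = 337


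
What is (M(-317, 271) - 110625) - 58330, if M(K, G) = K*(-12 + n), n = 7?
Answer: -167370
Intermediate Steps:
M(K, G) = -5*K (M(K, G) = K*(-12 + 7) = K*(-5) = -5*K)
(M(-317, 271) - 110625) - 58330 = (-5*(-317) - 110625) - 58330 = (1585 - 110625) - 58330 = -109040 - 58330 = -167370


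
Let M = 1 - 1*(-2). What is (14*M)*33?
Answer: 1386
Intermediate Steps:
M = 3 (M = 1 + 2 = 3)
(14*M)*33 = (14*3)*33 = 42*33 = 1386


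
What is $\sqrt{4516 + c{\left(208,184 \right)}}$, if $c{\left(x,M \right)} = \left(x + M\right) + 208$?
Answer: $2 \sqrt{1279} \approx 71.526$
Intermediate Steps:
$c{\left(x,M \right)} = 208 + M + x$ ($c{\left(x,M \right)} = \left(M + x\right) + 208 = 208 + M + x$)
$\sqrt{4516 + c{\left(208,184 \right)}} = \sqrt{4516 + \left(208 + 184 + 208\right)} = \sqrt{4516 + 600} = \sqrt{5116} = 2 \sqrt{1279}$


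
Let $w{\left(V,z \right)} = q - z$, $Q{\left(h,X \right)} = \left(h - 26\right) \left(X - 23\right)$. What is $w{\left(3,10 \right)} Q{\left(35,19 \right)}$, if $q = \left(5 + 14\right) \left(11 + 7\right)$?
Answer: $-11952$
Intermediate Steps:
$q = 342$ ($q = 19 \cdot 18 = 342$)
$Q{\left(h,X \right)} = \left(-26 + h\right) \left(-23 + X\right)$
$w{\left(V,z \right)} = 342 - z$
$w{\left(3,10 \right)} Q{\left(35,19 \right)} = \left(342 - 10\right) \left(598 - 494 - 805 + 19 \cdot 35\right) = \left(342 - 10\right) \left(598 - 494 - 805 + 665\right) = 332 \left(-36\right) = -11952$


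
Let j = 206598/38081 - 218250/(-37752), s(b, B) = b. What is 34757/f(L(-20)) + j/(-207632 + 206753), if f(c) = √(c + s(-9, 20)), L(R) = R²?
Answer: -895036997/70204456036 + 34757*√391/391 ≈ 1757.7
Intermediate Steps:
f(c) = √(-9 + c) (f(c) = √(c - 9) = √(-9 + c))
j = 2685110991/239605652 (j = 206598*(1/38081) - 218250*(-1/37752) = 206598/38081 + 36375/6292 = 2685110991/239605652 ≈ 11.206)
34757/f(L(-20)) + j/(-207632 + 206753) = 34757/(√(-9 + (-20)²)) + 2685110991/(239605652*(-207632 + 206753)) = 34757/(√(-9 + 400)) + (2685110991/239605652)/(-879) = 34757/(√391) + (2685110991/239605652)*(-1/879) = 34757*(√391/391) - 895036997/70204456036 = 34757*√391/391 - 895036997/70204456036 = -895036997/70204456036 + 34757*√391/391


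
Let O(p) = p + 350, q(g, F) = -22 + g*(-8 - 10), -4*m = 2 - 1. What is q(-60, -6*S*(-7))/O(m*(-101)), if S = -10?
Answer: 4232/1501 ≈ 2.8195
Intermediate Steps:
m = -1/4 (m = -(2 - 1)/4 = -1/4*1 = -1/4 ≈ -0.25000)
q(g, F) = -22 - 18*g (q(g, F) = -22 + g*(-18) = -22 - 18*g)
O(p) = 350 + p
q(-60, -6*S*(-7))/O(m*(-101)) = (-22 - 18*(-60))/(350 - 1/4*(-101)) = (-22 + 1080)/(350 + 101/4) = 1058/(1501/4) = 1058*(4/1501) = 4232/1501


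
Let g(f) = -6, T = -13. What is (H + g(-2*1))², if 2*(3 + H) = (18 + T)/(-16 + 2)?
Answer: 66049/784 ≈ 84.246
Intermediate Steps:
H = -89/28 (H = -3 + ((18 - 13)/(-16 + 2))/2 = -3 + (5/(-14))/2 = -3 + (5*(-1/14))/2 = -3 + (½)*(-5/14) = -3 - 5/28 = -89/28 ≈ -3.1786)
(H + g(-2*1))² = (-89/28 - 6)² = (-257/28)² = 66049/784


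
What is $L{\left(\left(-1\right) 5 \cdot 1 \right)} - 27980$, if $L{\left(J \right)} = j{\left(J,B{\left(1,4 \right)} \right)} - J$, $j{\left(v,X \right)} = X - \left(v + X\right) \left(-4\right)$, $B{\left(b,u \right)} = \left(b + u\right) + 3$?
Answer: $-27955$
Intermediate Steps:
$B{\left(b,u \right)} = 3 + b + u$
$j{\left(v,X \right)} = 4 v + 5 X$ ($j{\left(v,X \right)} = X - \left(X + v\right) \left(-4\right) = X - \left(- 4 X - 4 v\right) = X + \left(4 X + 4 v\right) = 4 v + 5 X$)
$L{\left(J \right)} = 40 + 3 J$ ($L{\left(J \right)} = \left(4 J + 5 \left(3 + 1 + 4\right)\right) - J = \left(4 J + 5 \cdot 8\right) - J = \left(4 J + 40\right) - J = \left(40 + 4 J\right) - J = 40 + 3 J$)
$L{\left(\left(-1\right) 5 \cdot 1 \right)} - 27980 = \left(40 + 3 \left(-1\right) 5 \cdot 1\right) - 27980 = \left(40 + 3 \left(\left(-5\right) 1\right)\right) - 27980 = \left(40 + 3 \left(-5\right)\right) - 27980 = \left(40 - 15\right) - 27980 = 25 - 27980 = -27955$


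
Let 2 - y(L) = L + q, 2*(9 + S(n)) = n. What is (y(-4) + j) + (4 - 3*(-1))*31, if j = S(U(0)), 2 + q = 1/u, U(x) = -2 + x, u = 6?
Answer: 1289/6 ≈ 214.83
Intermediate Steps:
q = -11/6 (q = -2 + 1/6 = -11/6 ≈ -1.8333)
S(n) = -9 + n/2
j = -10 (j = -9 + (-2 + 0)/2 = -9 + (1/2)*(-2) = -9 - 1 = -10)
y(L) = 23/6 - L (y(L) = 2 - (L - 11/6) = 2 - (-11/6 + L) = 2 + (11/6 - L) = 23/6 - L)
(y(-4) + j) + (4 - 3*(-1))*31 = ((23/6 - 1*(-4)) - 10) + (4 - 3*(-1))*31 = ((23/6 + 4) - 10) + (4 + 3)*31 = (47/6 - 10) + 7*31 = -13/6 + 217 = 1289/6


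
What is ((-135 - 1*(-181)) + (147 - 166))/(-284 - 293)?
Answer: -27/577 ≈ -0.046794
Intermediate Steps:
((-135 - 1*(-181)) + (147 - 166))/(-284 - 293) = ((-135 + 181) - 19)/(-577) = (46 - 19)*(-1/577) = 27*(-1/577) = -27/577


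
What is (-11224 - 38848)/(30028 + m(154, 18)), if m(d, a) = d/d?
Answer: -50072/30029 ≈ -1.6675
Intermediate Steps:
m(d, a) = 1
(-11224 - 38848)/(30028 + m(154, 18)) = (-11224 - 38848)/(30028 + 1) = -50072/30029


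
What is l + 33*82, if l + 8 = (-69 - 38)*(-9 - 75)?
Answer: 11686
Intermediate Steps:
l = 8980 (l = -8 + (-69 - 38)*(-9 - 75) = -8 - 107*(-84) = -8 + 8988 = 8980)
l + 33*82 = 8980 + 33*82 = 8980 + 2706 = 11686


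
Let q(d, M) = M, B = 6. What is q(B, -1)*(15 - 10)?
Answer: -5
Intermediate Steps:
q(B, -1)*(15 - 10) = -(15 - 10) = -1*5 = -5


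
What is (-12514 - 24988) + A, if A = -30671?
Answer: -68173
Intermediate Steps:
(-12514 - 24988) + A = (-12514 - 24988) - 30671 = -37502 - 30671 = -68173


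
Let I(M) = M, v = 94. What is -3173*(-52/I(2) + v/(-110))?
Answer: 4686521/55 ≈ 85210.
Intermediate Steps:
-3173*(-52/I(2) + v/(-110)) = -3173*(-52/2 + 94/(-110)) = -3173*(-52*1/2 + 94*(-1/110)) = -3173*(-26 - 47/55) = -3173*(-1477/55) = 4686521/55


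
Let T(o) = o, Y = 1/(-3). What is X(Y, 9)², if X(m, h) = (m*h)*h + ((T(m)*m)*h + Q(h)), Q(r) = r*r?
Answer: 3025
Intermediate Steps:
Y = -⅓ ≈ -0.33333
Q(r) = r²
X(m, h) = h² + h*m² + m*h² (X(m, h) = (m*h)*h + ((m*m)*h + h²) = (h*m)*h + (m²*h + h²) = m*h² + (h*m² + h²) = m*h² + (h² + h*m²) = h² + h*m² + m*h²)
X(Y, 9)² = (9*(9 + (-⅓)² + 9*(-⅓)))² = (9*(9 + ⅑ - 3))² = (9*(55/9))² = 55² = 3025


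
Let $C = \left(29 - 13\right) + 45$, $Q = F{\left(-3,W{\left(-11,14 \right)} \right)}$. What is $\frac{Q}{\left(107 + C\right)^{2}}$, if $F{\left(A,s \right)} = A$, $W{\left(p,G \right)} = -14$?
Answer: $- \frac{1}{9408} \approx -0.00010629$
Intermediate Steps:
$Q = -3$
$C = 61$ ($C = 16 + 45 = 61$)
$\frac{Q}{\left(107 + C\right)^{2}} = - \frac{3}{\left(107 + 61\right)^{2}} = - \frac{3}{168^{2}} = - \frac{3}{28224} = \left(-3\right) \frac{1}{28224} = - \frac{1}{9408}$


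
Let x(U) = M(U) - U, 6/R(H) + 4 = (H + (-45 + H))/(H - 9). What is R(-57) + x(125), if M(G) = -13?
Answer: -4962/35 ≈ -141.77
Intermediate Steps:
R(H) = 6/(-4 + (-45 + 2*H)/(-9 + H)) (R(H) = 6/(-4 + (H + (-45 + H))/(H - 9)) = 6/(-4 + (-45 + 2*H)/(-9 + H)))
x(U) = -13 - U
R(-57) + x(125) = 6*(9 - 1*(-57))/(9 + 2*(-57)) + (-13 - 1*125) = 6*(9 + 57)/(9 - 114) + (-13 - 125) = 6*66/(-105) - 138 = 6*(-1/105)*66 - 138 = -132/35 - 138 = -4962/35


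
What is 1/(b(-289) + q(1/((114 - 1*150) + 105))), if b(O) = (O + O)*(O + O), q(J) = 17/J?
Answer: 1/335257 ≈ 2.9828e-6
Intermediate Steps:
b(O) = 4*O² (b(O) = (2*O)*(2*O) = 4*O²)
1/(b(-289) + q(1/((114 - 1*150) + 105))) = 1/(4*(-289)² + 17/(1/((114 - 1*150) + 105))) = 1/(4*83521 + 17/(1/((114 - 150) + 105))) = 1/(334084 + 17/(1/(-36 + 105))) = 1/(334084 + 17/(1/69)) = 1/(334084 + 17*69) = 1/(334084 + 1173) = 1/335257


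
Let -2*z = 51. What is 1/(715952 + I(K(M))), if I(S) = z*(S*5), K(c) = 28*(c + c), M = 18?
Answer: 1/587432 ≈ 1.7023e-6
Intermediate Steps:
z = -51/2 (z = -1/2*51 = -51/2 ≈ -25.500)
K(c) = 56*c (K(c) = 28*(2*c) = 56*c)
I(S) = -255*S/2 (I(S) = -51*S*5/2 = -255*S/2)
1/(715952 + I(K(M))) = 1/(715952 - 7140*18) = 1/(715952 - 255/2*1008) = 1/(715952 - 128520) = 1/587432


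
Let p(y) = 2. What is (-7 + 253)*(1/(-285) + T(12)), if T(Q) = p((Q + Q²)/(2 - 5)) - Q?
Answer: -233782/95 ≈ -2460.9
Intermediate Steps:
T(Q) = 2 - Q
(-7 + 253)*(1/(-285) + T(12)) = (-7 + 253)*(1/(-285) + (2 - 1*12)) = 246*(-1/285 + (2 - 12)) = 246*(-1/285 - 10) = 246*(-2851/285) = -233782/95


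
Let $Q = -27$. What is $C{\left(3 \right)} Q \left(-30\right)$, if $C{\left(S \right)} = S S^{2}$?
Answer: $21870$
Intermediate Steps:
$C{\left(S \right)} = S^{3}$
$C{\left(3 \right)} Q \left(-30\right) = 3^{3} \left(-27\right) \left(-30\right) = 27 \left(-27\right) \left(-30\right) = \left(-729\right) \left(-30\right) = 21870$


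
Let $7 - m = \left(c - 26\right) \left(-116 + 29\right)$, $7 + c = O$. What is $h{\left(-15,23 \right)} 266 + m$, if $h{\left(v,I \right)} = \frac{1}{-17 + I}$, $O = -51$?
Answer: $- \frac{21770}{3} \approx -7256.7$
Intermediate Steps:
$c = -58$ ($c = -7 - 51 = -58$)
$m = -7301$ ($m = 7 - \left(-58 - 26\right) \left(-116 + 29\right) = 7 - \left(-84\right) \left(-87\right) = 7 - 7308 = -7301$)
$h{\left(-15,23 \right)} 266 + m = \frac{1}{-17 + 23} \cdot 266 - 7301 = \frac{1}{6} \cdot 266 - 7301 = \frac{133}{3} - 7301 = - \frac{21770}{3}$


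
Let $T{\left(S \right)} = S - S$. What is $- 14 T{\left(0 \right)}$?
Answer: $0$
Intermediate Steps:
$T{\left(S \right)} = 0$
$- 14 T{\left(0 \right)} = \left(-14\right) 0 = 0$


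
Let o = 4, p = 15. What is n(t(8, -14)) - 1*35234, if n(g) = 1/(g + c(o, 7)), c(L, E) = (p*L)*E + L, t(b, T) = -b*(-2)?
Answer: -15502959/440 ≈ -35234.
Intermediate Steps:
t(b, T) = 2*b
c(L, E) = L + 15*E*L (c(L, E) = (15*L)*E + L = 15*E*L + L = L + 15*E*L)
n(g) = 1/(424 + g) (n(g) = 1/(g + 4*(1 + 15*7)) = 1/(g + 4*(1 + 105)) = 1/(g + 4*106) = 1/(g + 424) = 1/(424 + g))
n(t(8, -14)) - 1*35234 = 1/(424 + 2*8) - 1*35234 = 1/(424 + 16) - 35234 = 1/440 - 35234 = -15502959/440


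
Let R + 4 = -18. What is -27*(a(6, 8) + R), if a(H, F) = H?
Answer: 432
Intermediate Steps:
R = -22 (R = -4 - 18 = -22)
-27*(a(6, 8) + R) = -27*(6 - 22) = -27*(-16) = 432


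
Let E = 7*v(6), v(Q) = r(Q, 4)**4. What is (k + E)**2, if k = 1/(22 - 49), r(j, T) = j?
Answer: 59997073249/729 ≈ 8.2301e+7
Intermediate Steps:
v(Q) = Q**4
E = 9072 (E = 7*6**4 = 7*1296 = 9072)
k = -1/27 (k = 1/(-27) = -1/27 ≈ -0.037037)
(k + E)**2 = (-1/27 + 9072)**2 = (244943/27)**2 = 59997073249/729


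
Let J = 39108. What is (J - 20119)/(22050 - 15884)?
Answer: 18989/6166 ≈ 3.0796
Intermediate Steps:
(J - 20119)/(22050 - 15884) = (39108 - 20119)/(22050 - 15884) = 18989/6166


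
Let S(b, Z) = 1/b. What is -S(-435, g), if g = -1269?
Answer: 1/435 ≈ 0.0022989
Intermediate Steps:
-S(-435, g) = -1/(-435) = -1*(-1/435) = 1/435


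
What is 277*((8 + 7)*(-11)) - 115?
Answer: -45820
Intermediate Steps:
277*((8 + 7)*(-11)) - 115 = 277*(15*(-11)) - 115 = 277*(-165) - 115 = -45705 - 115 = -45820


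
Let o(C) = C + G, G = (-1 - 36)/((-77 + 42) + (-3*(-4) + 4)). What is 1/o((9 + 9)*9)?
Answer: 19/3115 ≈ 0.0060995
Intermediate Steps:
G = 37/19 (G = -37/(-35 + (12 + 4)) = -37/(-35 + 16) = -37/(-19) = -37*(-1/19) = 37/19 ≈ 1.9474)
o(C) = 37/19 + C (o(C) = C + 37/19 = 37/19 + C)
1/o((9 + 9)*9) = 1/(37/19 + (9 + 9)*9) = 1/(37/19 + 18*9) = 1/(37/19 + 162) = 1/(3115/19) = 19/3115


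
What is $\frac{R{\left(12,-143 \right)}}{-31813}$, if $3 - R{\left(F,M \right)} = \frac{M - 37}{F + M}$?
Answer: $- \frac{213}{4167503} \approx -5.111 \cdot 10^{-5}$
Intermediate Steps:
$R{\left(F,M \right)} = 3 - \frac{-37 + M}{F + M}$ ($R{\left(F,M \right)} = 3 - \frac{M - 37}{F + M} = 3 - \frac{-37 + M}{F + M}$)
$\frac{R{\left(12,-143 \right)}}{-31813} = \frac{\frac{1}{12 - 143} \left(37 + 2 \left(-143\right) + 3 \cdot 12\right)}{-31813} = \frac{37 - 286 + 36}{-131} \left(- \frac{1}{31813}\right) = \left(- \frac{1}{131}\right) \left(-213\right) \left(- \frac{1}{31813}\right) = \frac{213}{131} \left(- \frac{1}{31813}\right) = - \frac{213}{4167503}$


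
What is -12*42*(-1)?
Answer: 504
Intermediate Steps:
-12*42*(-1) = -504*(-1) = 504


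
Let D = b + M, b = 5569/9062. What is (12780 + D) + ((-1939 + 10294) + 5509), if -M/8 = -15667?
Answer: 1377248329/9062 ≈ 1.5198e+5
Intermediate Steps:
M = 125336 (M = -8*(-15667) = 125336)
b = 5569/9062 (b = 5569*(1/9062) = 5569/9062 ≈ 0.61454)
D = 1135800401/9062 (D = 5569/9062 + 125336 = 1135800401/9062 ≈ 1.2534e+5)
(12780 + D) + ((-1939 + 10294) + 5509) = (12780 + 1135800401/9062) + ((-1939 + 10294) + 5509) = 1251612761/9062 + (8355 + 5509) = 1251612761/9062 + 13864 = 1377248329/9062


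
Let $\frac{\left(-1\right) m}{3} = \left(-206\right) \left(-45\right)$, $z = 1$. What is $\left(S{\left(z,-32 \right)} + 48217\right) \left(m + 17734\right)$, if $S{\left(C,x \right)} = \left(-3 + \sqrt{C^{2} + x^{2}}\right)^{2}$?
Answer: $-496253076 + 302280 \sqrt{41} \approx -4.9432 \cdot 10^{8}$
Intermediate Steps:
$m = -27810$ ($m = - 3 \left(\left(-206\right) \left(-45\right)\right) = \left(-3\right) 9270 = -27810$)
$\left(S{\left(z,-32 \right)} + 48217\right) \left(m + 17734\right) = \left(\left(-3 + \sqrt{1^{2} + \left(-32\right)^{2}}\right)^{2} + 48217\right) \left(-27810 + 17734\right) = \left(\left(-3 + \sqrt{1 + 1024}\right)^{2} + 48217\right) \left(-10076\right) = \left(\left(-3 + \sqrt{1025}\right)^{2} + 48217\right) \left(-10076\right) = \left(\left(-3 + 5 \sqrt{41}\right)^{2} + 48217\right) \left(-10076\right) = \left(48217 + \left(-3 + 5 \sqrt{41}\right)^{2}\right) \left(-10076\right) = -485834492 - 10076 \left(-3 + 5 \sqrt{41}\right)^{2}$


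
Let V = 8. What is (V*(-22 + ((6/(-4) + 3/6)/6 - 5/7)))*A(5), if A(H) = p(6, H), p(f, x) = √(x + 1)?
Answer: -3844*√6/21 ≈ -448.37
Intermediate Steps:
p(f, x) = √(1 + x)
A(H) = √(1 + H)
(V*(-22 + ((6/(-4) + 3/6)/6 - 5/7)))*A(5) = (8*(-22 + ((6/(-4) + 3/6)/6 - 5/7)))*√(1 + 5) = (8*(-22 + ((6*(-¼) + 3*(⅙))*(⅙) - 5*⅐)))*√6 = (8*(-22 + ((-3/2 + ½)*(⅙) - 5/7)))*√6 = (8*(-22 + (-1*⅙ - 5/7)))*√6 = (8*(-22 + (-⅙ - 5/7)))*√6 = (8*(-22 - 37/42))*√6 = (8*(-961/42))*√6 = -3844*√6/21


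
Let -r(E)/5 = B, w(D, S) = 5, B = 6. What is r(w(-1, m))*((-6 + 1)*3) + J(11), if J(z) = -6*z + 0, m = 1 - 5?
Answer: 384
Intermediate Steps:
m = -4
J(z) = -6*z
r(E) = -30 (r(E) = -5*6 = -30)
r(w(-1, m))*((-6 + 1)*3) + J(11) = -30*(-6 + 1)*3 - 6*11 = -(-150)*3 - 66 = -30*(-15) - 66 = 450 - 66 = 384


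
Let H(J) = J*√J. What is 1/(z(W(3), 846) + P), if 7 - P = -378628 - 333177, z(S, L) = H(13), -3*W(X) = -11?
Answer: 711812/506676321147 - 13*√13/506676321147 ≈ 1.4048e-6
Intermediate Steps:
W(X) = 11/3 (W(X) = -⅓*(-11) = 11/3)
H(J) = J^(3/2)
z(S, L) = 13*√13 (z(S, L) = 13^(3/2) = 13*√13)
P = 711812 (P = 7 - (-378628 - 333177) = 7 - 1*(-711805) = 7 + 711805 = 711812)
1/(z(W(3), 846) + P) = 1/(13*√13 + 711812) = 1/(711812 + 13*√13)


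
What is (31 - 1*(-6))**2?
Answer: 1369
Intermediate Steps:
(31 - 1*(-6))**2 = (31 + 6)**2 = 37**2 = 1369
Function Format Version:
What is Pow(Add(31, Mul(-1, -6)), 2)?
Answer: 1369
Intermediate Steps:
Pow(Add(31, Mul(-1, -6)), 2) = Pow(Add(31, 6), 2) = Pow(37, 2) = 1369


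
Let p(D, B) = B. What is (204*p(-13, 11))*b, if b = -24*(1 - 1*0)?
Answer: -53856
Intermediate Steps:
b = -24 (b = -24*(1 + 0) = -24*1 = -24)
(204*p(-13, 11))*b = (204*11)*(-24) = 2244*(-24) = -53856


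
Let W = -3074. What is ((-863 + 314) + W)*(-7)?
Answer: 25361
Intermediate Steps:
((-863 + 314) + W)*(-7) = ((-863 + 314) - 3074)*(-7) = (-549 - 3074)*(-7) = -3623*(-7) = 25361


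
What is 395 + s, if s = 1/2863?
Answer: 1130886/2863 ≈ 395.00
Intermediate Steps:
s = 1/2863 ≈ 0.00034928
395 + s = 395 + 1/2863 = 1130886/2863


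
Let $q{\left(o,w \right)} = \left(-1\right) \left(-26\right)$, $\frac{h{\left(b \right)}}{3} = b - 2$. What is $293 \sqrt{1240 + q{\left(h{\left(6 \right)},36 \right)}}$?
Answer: $293 \sqrt{1266} \approx 10425.0$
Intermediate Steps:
$h{\left(b \right)} = -6 + 3 b$ ($h{\left(b \right)} = 3 \left(b - 2\right) = 3 \left(-2 + b\right) = -6 + 3 b$)
$q{\left(o,w \right)} = 26$
$293 \sqrt{1240 + q{\left(h{\left(6 \right)},36 \right)}} = 293 \sqrt{1240 + 26} = 293 \sqrt{1266}$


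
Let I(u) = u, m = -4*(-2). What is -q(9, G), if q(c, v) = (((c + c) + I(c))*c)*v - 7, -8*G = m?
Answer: 250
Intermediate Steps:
m = 8
G = -1 (G = -⅛*8 = -1)
q(c, v) = -7 + 3*v*c² (q(c, v) = (((c + c) + c)*c)*v - 7 = ((2*c + c)*c)*v - 7 = ((3*c)*c)*v - 7 = (3*c²)*v - 7 = 3*v*c² - 7 = -7 + 3*v*c²)
-q(9, G) = -(-7 + 3*(-1)*9²) = -(-7 + 3*(-1)*81) = -(-7 - 243) = -1*(-250) = 250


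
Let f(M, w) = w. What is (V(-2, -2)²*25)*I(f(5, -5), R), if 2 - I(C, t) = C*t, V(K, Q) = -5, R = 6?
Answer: 20000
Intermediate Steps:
I(C, t) = 2 - C*t
(V(-2, -2)²*25)*I(f(5, -5), R) = ((-5)²*25)*(2 - 1*(-5)*6) = (25*25)*(2 + 30) = 625*32 = 20000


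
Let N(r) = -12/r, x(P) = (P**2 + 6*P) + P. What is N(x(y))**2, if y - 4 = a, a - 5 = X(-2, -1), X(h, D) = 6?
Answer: 4/3025 ≈ 0.0013223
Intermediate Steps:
a = 11 (a = 5 + 6 = 11)
y = 15 (y = 4 + 11 = 15)
x(P) = P**2 + 7*P
N(x(y))**2 = (-12*1/(15*(7 + 15)))**2 = (-12/(15*22))**2 = (-12/330)**2 = (-12*1/330)**2 = (-2/55)**2 = 4/3025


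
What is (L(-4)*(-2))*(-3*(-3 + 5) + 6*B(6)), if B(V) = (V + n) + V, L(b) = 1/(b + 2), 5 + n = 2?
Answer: 48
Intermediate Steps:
n = -3 (n = -5 + 2 = -3)
L(b) = 1/(2 + b)
B(V) = -3 + 2*V (B(V) = (V - 3) + V = (-3 + V) + V = -3 + 2*V)
(L(-4)*(-2))*(-3*(-3 + 5) + 6*B(6)) = (-2/(2 - 4))*(-3*(-3 + 5) + 6*(-3 + 2*6)) = (-2/(-2))*(-3*2 + 6*(-3 + 12)) = (-½*(-2))*(-6 + 6*9) = 1*(-6 + 54) = 1*48 = 48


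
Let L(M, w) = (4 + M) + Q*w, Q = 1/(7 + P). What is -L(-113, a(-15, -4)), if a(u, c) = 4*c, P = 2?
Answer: 997/9 ≈ 110.78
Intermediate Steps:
Q = 1/9 (Q = 1/(7 + 2) = 1/9 ≈ 0.11111)
L(M, w) = 4 + M + w/9 (L(M, w) = (4 + M) + w/9 = 4 + M + w/9)
-L(-113, a(-15, -4)) = -(4 - 113 + (4*(-4))/9) = -(4 - 113 + (1/9)*(-16)) = -(4 - 113 - 16/9) = -1*(-997/9) = 997/9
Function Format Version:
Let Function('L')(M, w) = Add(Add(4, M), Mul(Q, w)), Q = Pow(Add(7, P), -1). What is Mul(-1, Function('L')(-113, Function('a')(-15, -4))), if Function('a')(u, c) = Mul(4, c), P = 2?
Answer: Rational(997, 9) ≈ 110.78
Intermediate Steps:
Q = Rational(1, 9) (Q = Pow(Add(7, 2), -1) = Pow(9, -1) = Rational(1, 9) ≈ 0.11111)
Function('L')(M, w) = Add(4, M, Mul(Rational(1, 9), w)) (Function('L')(M, w) = Add(Add(4, M), Mul(Rational(1, 9), w)) = Add(4, M, Mul(Rational(1, 9), w)))
Mul(-1, Function('L')(-113, Function('a')(-15, -4))) = Mul(-1, Add(4, -113, Mul(Rational(1, 9), Mul(4, -4)))) = Mul(-1, Add(4, -113, Mul(Rational(1, 9), -16))) = Mul(-1, Add(4, -113, Rational(-16, 9))) = Mul(-1, Rational(-997, 9)) = Rational(997, 9)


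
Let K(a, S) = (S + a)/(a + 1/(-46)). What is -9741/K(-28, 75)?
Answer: 12556149/2162 ≈ 5807.7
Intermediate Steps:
K(a, S) = (S + a)/(-1/46 + a) (K(a, S) = (S + a)/(a - 1/46) = (S + a)/(-1/46 + a))
-9741/K(-28, 75) = -9741*(-1 + 46*(-28))/(46*(75 - 28)) = -9741/(46*47/(-1 - 1288)) = -9741/(46*47/(-1289)) = -9741/(46*(-1/1289)*47) = -9741/(-2162/1289) = -9741*(-1289/2162) = 12556149/2162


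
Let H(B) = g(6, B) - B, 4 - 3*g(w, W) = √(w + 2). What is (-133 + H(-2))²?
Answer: 50443/3 + 1556*√2/9 ≈ 17059.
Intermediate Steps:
g(w, W) = 4/3 - √(2 + w)/3 (g(w, W) = 4/3 - √(w + 2)/3 = 4/3 - √(2 + w)/3)
H(B) = 4/3 - B - 2*√2/3 (H(B) = (4/3 - √(2 + 6)/3) - B = (4/3 - 2*√2/3) - B = 4/3 - B - 2*√2/3)
(-133 + H(-2))² = (-133 + (4/3 - 1*(-2) - 2*√2/3))² = (-133 + (4/3 + 2 - 2*√2/3))² = (-133 + (10/3 - 2*√2/3))² = (-389/3 - 2*√2/3)²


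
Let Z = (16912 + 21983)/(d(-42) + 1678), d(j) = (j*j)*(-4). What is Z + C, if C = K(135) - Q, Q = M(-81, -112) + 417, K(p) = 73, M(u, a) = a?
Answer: -1286591/5378 ≈ -239.23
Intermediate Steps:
d(j) = -4*j² (d(j) = j²*(-4) = -4*j²)
Q = 305 (Q = -112 + 417 = 305)
Z = -38895/5378 (Z = (16912 + 21983)/(-4*(-42)² + 1678) = 38895/(-4*1764 + 1678) = 38895/(-7056 + 1678) = 38895/(-5378) = 38895*(-1/5378) = -38895/5378 ≈ -7.2322)
C = -232 (C = 73 - 1*305 = 73 - 305 = -232)
Z + C = -38895/5378 - 232 = -1286591/5378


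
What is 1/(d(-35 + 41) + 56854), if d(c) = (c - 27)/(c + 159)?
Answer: 55/3126963 ≈ 1.7589e-5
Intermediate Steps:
d(c) = (-27 + c)/(159 + c)
1/(d(-35 + 41) + 56854) = 1/((-27 + (-35 + 41))/(159 + (-35 + 41)) + 56854) = 1/((-27 + 6)/(159 + 6) + 56854) = 1/(-21/165 + 56854) = 1/((1/165)*(-21) + 56854) = 1/(-7/55 + 56854) = 1/(3126963/55) = 55/3126963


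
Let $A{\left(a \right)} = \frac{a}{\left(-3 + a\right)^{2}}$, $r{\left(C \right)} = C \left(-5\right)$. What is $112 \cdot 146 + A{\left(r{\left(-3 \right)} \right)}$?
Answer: $\frac{784901}{48} \approx 16352.0$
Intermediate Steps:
$r{\left(C \right)} = - 5 C$
$A{\left(a \right)} = \frac{a}{\left(-3 + a\right)^{2}}$
$112 \cdot 146 + A{\left(r{\left(-3 \right)} \right)} = 112 \cdot 146 + \frac{\left(-5\right) \left(-3\right)}{\left(-3 - -15\right)^{2}} = 16352 + \frac{15}{\left(-3 + 15\right)^{2}} = 16352 + \frac{15}{144} = 16352 + 15 \cdot \frac{1}{144} = 16352 + \frac{5}{48} = \frac{784901}{48}$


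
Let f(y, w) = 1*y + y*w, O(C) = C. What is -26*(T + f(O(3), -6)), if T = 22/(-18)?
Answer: 3796/9 ≈ 421.78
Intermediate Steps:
T = -11/9 (T = 22*(-1/18) = -11/9 ≈ -1.2222)
f(y, w) = y + w*y
-26*(T + f(O(3), -6)) = -26*(-11/9 + 3*(1 - 6)) = -26*(-11/9 + 3*(-5)) = -26*(-11/9 - 15) = -26*(-146/9) = 3796/9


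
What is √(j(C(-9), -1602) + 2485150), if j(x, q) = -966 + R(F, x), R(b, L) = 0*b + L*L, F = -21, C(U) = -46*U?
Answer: 46*√1255 ≈ 1629.6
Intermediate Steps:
R(b, L) = L² (R(b, L) = 0 + L² = L²)
j(x, q) = -966 + x²
√(j(C(-9), -1602) + 2485150) = √((-966 + (-46*(-9))²) + 2485150) = √((-966 + 414²) + 2485150) = √((-966 + 171396) + 2485150) = √(170430 + 2485150) = √2655580 = 46*√1255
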